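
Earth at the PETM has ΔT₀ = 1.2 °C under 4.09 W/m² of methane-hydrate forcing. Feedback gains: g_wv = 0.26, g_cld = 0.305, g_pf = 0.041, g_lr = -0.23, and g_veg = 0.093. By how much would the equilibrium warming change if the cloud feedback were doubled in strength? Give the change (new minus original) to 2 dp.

Original: g = 0.469, ΔT = 1.2/(1−0.469) = 2.2599 °C.
With doubled cloud: g' = 0.774, ΔT' = 1.2/(1−0.774) = 5.3097 °C.
Change = 5.3097 − 2.2599 = 3.05 °C.

3.05 °C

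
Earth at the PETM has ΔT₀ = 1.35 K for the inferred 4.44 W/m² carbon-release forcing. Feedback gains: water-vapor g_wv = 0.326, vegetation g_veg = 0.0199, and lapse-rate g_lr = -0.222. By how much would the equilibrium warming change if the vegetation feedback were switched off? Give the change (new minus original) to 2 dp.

Original: g = 0.1239, ΔT = 1.35/(1−0.1239) = 1.5409 K.
Without vegetation: g' = 0.104, ΔT' = 1.35/(1−0.104) = 1.5067 K.
Change = 1.5067 − 1.5409 = -0.03 K.

-0.03 K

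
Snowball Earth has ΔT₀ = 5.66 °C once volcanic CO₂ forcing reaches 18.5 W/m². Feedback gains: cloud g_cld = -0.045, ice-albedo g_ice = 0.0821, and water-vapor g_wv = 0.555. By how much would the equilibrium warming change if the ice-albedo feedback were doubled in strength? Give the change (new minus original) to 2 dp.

Original: g = 0.5921, ΔT = 5.66/(1−0.5921) = 13.8759 °C.
With doubled ice-albedo: g' = 0.6742, ΔT' = 5.66/(1−0.6742) = 17.3726 °C.
Change = 17.3726 − 13.8759 = 3.50 °C.

3.50 °C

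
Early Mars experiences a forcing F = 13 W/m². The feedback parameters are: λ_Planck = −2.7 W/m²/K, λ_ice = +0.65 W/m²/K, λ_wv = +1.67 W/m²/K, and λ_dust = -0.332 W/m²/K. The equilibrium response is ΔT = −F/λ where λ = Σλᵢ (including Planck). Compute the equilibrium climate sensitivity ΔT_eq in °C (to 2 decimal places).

Net feedback parameter λ = (−2.7) + (+0.65) + (+1.67) + (-0.332) = -0.712 W/m²/K.
ΔT = −F/λ = −13/(-0.712) = 18.26 °C.

18.26 °C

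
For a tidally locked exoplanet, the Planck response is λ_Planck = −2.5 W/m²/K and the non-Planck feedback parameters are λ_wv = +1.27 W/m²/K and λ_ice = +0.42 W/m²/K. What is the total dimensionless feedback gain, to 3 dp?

0.676

Convert to gains: g_wv = 1.27/2.5 = 0.508; g_ice = 0.42/2.5 = 0.168.
Total gain g = 0.676.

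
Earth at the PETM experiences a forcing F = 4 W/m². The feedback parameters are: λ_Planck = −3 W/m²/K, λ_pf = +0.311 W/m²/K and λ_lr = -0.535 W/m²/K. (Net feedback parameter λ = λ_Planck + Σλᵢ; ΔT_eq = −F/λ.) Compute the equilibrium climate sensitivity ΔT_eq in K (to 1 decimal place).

1.2 K

Net feedback parameter λ = (−3) + (+0.311) + (-0.535) = -3.224 W/m²/K.
ΔT = −F/λ = −4/(-3.224) = 1.2 K.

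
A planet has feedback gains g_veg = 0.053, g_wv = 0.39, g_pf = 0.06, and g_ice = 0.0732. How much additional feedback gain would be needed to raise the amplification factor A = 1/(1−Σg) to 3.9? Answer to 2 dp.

Current total gain = 0.5762.
Target gain for A = 3.9: g* = 1 − 1/3.9 = 0.7436.
Additional gain needed = 0.7436 − 0.5762 = 0.17.

0.17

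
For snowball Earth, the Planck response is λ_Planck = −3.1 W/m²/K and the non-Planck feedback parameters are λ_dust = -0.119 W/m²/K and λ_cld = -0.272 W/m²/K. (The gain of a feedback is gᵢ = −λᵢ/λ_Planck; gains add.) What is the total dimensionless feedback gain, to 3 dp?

-0.126

Convert to gains: g_dust = -0.119/3.1 = -0.03839; g_cld = -0.272/3.1 = -0.08774.
Total gain g = -0.12613.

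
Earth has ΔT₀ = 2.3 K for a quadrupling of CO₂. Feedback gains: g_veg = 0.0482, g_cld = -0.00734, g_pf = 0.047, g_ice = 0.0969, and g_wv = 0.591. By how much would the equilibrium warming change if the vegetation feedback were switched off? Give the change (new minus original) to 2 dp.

-1.81 K

Original: g = 0.77576, ΔT = 2.3/(1−0.77576) = 10.2569 K.
Without vegetation: g' = 0.72756, ΔT' = 2.3/(1−0.72756) = 8.4422 K.
Change = 8.4422 − 10.2569 = -1.81 K.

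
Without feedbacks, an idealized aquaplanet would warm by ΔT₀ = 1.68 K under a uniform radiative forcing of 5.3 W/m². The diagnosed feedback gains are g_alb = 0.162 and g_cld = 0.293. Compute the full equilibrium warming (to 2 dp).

3.08 K

Total gain g = 0.162 + 0.293 = 0.455.
Amplification A = 1/(1 − 0.455) = 1.835.
ΔT = 1.68 × 1.835 = 3.08 K.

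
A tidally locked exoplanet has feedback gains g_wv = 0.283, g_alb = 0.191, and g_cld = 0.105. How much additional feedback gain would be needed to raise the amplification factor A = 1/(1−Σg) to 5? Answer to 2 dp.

0.22

Current total gain = 0.579.
Target gain for A = 5: g* = 1 − 1/5 = 0.8.
Additional gain needed = 0.8 − 0.579 = 0.22.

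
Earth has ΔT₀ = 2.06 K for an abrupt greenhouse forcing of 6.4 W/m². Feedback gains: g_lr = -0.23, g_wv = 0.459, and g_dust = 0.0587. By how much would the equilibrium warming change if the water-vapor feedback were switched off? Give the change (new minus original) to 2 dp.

Original: g = 0.2877, ΔT = 2.06/(1−0.2877) = 2.8920 K.
Without water-vapor: g' = -0.1713, ΔT' = 2.06/(1+0.1713) = 1.7587 K.
Change = 1.7587 − 2.8920 = -1.13 K.

-1.13 K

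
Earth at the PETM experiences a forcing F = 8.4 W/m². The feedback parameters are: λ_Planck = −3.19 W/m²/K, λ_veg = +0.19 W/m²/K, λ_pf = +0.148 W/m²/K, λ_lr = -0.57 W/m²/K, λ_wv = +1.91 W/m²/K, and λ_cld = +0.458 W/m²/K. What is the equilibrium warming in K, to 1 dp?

Net feedback parameter λ = (−3.19) + (+0.19) + (+0.148) + (-0.57) + (+1.91) + (+0.458) = -1.054 W/m²/K.
ΔT = −F/λ = −8.4/(-1.054) = 8.0 K.

8.0 K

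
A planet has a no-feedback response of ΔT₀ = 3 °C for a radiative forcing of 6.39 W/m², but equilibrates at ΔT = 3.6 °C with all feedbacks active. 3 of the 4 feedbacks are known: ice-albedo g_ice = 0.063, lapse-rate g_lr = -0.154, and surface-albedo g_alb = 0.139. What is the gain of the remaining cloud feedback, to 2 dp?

Amplification A = ΔT/ΔT₀ = 3.6/3 = 1.2.
Total gain g = 1 − 1/A = 1 − 1/1.2 = 0.1667.
Known gains sum to 0.063 − 0.154 + 0.139 = 0.048.
g_cld = 0.1667 − 0.048 = 0.12.

0.12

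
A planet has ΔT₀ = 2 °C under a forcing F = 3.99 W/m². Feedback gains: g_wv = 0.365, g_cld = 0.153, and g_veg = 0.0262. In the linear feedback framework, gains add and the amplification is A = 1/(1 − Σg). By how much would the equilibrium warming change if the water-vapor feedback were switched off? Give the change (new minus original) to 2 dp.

Original: g = 0.5442, ΔT = 2/(1−0.5442) = 4.3879 °C.
Without water-vapor: g' = 0.1792, ΔT' = 2/(1−0.1792) = 2.4366 °C.
Change = 2.4366 − 4.3879 = -1.95 °C.

-1.95 °C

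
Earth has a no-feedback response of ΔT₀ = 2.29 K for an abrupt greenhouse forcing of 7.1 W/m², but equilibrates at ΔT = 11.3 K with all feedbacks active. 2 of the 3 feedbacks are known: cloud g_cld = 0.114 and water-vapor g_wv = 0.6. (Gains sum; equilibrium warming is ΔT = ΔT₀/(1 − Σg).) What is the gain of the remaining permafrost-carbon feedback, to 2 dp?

0.08

Amplification A = ΔT/ΔT₀ = 11.3/2.29 = 4.934.
Total gain g = 1 − 1/A = 1 − 1/4.934 = 0.7973.
Known gains sum to 0.114 + 0.6 = 0.714.
g_pf = 0.7973 − 0.714 = 0.08.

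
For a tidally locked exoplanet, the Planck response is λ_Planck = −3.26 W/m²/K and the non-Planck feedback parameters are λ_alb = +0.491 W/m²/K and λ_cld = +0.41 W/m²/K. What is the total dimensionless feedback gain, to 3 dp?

Convert to gains: g_alb = 0.491/3.26 = 0.1506; g_cld = 0.41/3.26 = 0.1258.
Total gain g = 0.2764.

0.276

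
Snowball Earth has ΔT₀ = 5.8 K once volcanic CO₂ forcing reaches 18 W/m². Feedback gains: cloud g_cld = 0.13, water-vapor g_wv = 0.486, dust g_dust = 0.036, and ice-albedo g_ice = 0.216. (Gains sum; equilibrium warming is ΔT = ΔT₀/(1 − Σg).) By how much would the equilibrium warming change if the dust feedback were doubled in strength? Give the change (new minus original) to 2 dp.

Original: g = 0.868, ΔT = 5.8/(1−0.868) = 43.9394 K.
With doubled dust: g' = 0.904, ΔT' = 5.8/(1−0.904) = 60.4167 K.
Change = 60.4167 − 43.9394 = 16.48 K.

16.48 K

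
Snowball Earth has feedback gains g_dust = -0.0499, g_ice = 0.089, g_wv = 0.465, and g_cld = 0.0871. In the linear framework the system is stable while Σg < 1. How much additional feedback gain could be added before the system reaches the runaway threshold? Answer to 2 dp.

Current total gain = -0.0499 + 0.089 + 0.465 + 0.0871 = 0.5912.
Margin to runaway = 1 − 0.5912 = 0.41.

0.41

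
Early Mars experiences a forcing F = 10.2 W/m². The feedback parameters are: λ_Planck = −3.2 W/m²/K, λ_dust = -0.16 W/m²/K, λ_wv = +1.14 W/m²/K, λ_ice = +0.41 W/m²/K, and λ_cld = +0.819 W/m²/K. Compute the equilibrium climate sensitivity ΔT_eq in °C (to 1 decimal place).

10.3 °C

Net feedback parameter λ = (−3.2) + (-0.16) + (+1.14) + (+0.41) + (+0.819) = -0.991 W/m²/K.
ΔT = −F/λ = −10.2/(-0.991) = 10.3 °C.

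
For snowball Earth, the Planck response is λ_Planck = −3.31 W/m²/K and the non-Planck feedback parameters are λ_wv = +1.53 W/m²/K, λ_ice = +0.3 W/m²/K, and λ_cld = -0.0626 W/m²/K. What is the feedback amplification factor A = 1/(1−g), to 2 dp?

Convert to gains: g_wv = 1.53/3.31 = 0.4622; g_ice = 0.3/3.31 = 0.09063; g_cld = -0.0626/3.31 = -0.01891.
Total gain g = 0.53392.
A = 1/(1 − 0.53392) = 2.15.

2.15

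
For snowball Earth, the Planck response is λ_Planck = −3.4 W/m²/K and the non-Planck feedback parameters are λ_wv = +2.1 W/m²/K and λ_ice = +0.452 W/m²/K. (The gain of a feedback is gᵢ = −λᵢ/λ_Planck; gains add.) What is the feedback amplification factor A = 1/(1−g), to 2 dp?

4.01

Convert to gains: g_wv = 2.1/3.4 = 0.6176; g_ice = 0.452/3.4 = 0.1329.
Total gain g = 0.7505.
A = 1/(1 − 0.7505) = 4.01.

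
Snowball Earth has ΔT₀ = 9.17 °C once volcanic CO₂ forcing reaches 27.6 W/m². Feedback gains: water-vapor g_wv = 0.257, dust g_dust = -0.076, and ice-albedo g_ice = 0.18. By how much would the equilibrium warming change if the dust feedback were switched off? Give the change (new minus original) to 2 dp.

Original: g = 0.361, ΔT = 9.17/(1−0.361) = 14.3505 °C.
Without dust: g' = 0.437, ΔT' = 9.17/(1−0.437) = 16.2877 °C.
Change = 16.2877 − 14.3505 = 1.94 °C.

1.94 °C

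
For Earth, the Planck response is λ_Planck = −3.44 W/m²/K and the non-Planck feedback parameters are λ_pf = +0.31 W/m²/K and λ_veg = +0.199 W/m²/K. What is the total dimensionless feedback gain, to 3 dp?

0.148

Convert to gains: g_pf = 0.31/3.44 = 0.09012; g_veg = 0.199/3.44 = 0.05785.
Total gain g = 0.14797.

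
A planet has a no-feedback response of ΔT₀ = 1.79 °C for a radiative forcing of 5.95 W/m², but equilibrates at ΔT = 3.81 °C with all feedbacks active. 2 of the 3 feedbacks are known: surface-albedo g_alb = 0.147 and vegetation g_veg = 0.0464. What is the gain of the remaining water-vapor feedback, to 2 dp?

0.34

Amplification A = ΔT/ΔT₀ = 3.81/1.79 = 2.128.
Total gain g = 1 − 1/A = 1 − 1/2.128 = 0.5301.
Known gains sum to 0.147 + 0.0464 = 0.1934.
g_wv = 0.5301 − 0.1934 = 0.34.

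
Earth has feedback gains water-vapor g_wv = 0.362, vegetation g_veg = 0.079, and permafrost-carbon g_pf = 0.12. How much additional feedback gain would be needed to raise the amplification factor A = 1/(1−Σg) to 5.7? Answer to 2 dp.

Current total gain = 0.561.
Target gain for A = 5.7: g* = 1 − 1/5.7 = 0.8246.
Additional gain needed = 0.8246 − 0.561 = 0.26.

0.26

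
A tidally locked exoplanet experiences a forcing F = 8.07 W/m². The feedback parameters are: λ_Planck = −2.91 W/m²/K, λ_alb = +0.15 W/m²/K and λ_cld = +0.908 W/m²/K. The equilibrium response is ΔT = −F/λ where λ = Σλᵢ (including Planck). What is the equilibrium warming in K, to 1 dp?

Net feedback parameter λ = (−2.91) + (+0.15) + (+0.908) = -1.852 W/m²/K.
ΔT = −F/λ = −8.07/(-1.852) = 4.4 K.

4.4 K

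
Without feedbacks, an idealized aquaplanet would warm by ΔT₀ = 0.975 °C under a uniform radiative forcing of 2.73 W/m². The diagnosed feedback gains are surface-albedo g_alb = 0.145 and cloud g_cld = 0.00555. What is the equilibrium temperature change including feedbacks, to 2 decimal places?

Total gain g = 0.145 + 0.00555 = 0.15055.
Amplification A = 1/(1 − 0.15055) = 1.177.
ΔT = 0.975 × 1.177 = 1.15 °C.

1.15 °C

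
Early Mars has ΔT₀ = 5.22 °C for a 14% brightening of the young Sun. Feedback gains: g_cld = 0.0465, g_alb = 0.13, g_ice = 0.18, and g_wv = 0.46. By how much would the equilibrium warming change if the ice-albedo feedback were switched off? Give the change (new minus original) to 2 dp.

-14.09 °C

Original: g = 0.8165, ΔT = 5.22/(1−0.8165) = 28.4469 °C.
Without ice-albedo: g' = 0.6365, ΔT' = 5.22/(1−0.6365) = 14.3604 °C.
Change = 14.3604 − 28.4469 = -14.09 °C.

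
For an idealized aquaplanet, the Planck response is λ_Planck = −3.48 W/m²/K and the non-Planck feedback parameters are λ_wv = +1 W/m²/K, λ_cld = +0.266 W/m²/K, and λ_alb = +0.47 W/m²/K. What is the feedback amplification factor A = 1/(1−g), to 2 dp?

Convert to gains: g_wv = 1/3.48 = 0.2874; g_cld = 0.266/3.48 = 0.07644; g_alb = 0.47/3.48 = 0.1351.
Total gain g = 0.49894.
A = 1/(1 − 0.49894) = 2.00.

2.00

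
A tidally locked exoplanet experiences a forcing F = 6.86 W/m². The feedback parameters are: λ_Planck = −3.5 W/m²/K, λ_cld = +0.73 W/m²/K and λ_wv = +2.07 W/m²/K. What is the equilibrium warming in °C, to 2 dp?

9.80 °C

Net feedback parameter λ = (−3.5) + (+0.73) + (+2.07) = -0.7 W/m²/K.
ΔT = −F/λ = −6.86/(-0.7) = 9.80 °C.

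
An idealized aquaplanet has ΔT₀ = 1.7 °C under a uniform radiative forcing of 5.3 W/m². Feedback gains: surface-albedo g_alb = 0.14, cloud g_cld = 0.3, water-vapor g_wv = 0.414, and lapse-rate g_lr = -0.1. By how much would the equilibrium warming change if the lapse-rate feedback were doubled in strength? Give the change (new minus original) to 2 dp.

Original: g = 0.754, ΔT = 1.7/(1−0.754) = 6.9106 °C.
With doubled lapse-rate: g' = 0.654, ΔT' = 1.7/(1−0.654) = 4.9133 °C.
Change = 4.9133 − 6.9106 = -2.00 °C.

-2.00 °C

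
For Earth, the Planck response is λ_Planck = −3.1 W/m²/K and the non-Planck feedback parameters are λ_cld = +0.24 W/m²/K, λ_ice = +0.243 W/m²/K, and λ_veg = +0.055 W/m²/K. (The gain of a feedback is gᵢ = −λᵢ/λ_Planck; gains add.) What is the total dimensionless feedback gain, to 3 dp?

Convert to gains: g_cld = 0.24/3.1 = 0.07742; g_ice = 0.243/3.1 = 0.07839; g_veg = 0.055/3.1 = 0.01774.
Total gain g = 0.17355.

0.174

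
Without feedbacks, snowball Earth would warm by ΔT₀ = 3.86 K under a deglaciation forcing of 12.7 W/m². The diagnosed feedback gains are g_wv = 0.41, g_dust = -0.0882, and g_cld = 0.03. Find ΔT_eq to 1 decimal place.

Total gain g = 0.41 − 0.0882 + 0.03 = 0.3518.
Amplification A = 1/(1 − 0.3518) = 1.543.
ΔT = 3.86 × 1.543 = 6.0 K.

6.0 K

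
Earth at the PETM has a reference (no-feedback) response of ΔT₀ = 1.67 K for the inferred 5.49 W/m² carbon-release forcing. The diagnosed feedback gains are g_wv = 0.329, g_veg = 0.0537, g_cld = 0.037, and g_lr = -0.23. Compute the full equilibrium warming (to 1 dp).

Total gain g = 0.329 + 0.0537 + 0.037 − 0.23 = 0.1897.
Amplification A = 1/(1 − 0.1897) = 1.234.
ΔT = 1.67 × 1.234 = 2.1 K.

2.1 K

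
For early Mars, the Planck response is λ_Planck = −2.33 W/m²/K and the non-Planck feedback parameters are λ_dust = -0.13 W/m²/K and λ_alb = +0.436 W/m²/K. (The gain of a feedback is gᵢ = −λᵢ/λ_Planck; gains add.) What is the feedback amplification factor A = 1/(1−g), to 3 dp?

1.151

Convert to gains: g_dust = -0.13/2.33 = -0.05579; g_alb = 0.436/2.33 = 0.1871.
Total gain g = 0.13131.
A = 1/(1 − 0.13131) = 1.151.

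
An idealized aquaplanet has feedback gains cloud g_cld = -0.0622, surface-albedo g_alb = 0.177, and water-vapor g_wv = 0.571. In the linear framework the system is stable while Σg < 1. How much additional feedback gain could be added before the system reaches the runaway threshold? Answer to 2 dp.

Current total gain = -0.0622 + 0.177 + 0.571 = 0.6858.
Margin to runaway = 1 − 0.6858 = 0.31.

0.31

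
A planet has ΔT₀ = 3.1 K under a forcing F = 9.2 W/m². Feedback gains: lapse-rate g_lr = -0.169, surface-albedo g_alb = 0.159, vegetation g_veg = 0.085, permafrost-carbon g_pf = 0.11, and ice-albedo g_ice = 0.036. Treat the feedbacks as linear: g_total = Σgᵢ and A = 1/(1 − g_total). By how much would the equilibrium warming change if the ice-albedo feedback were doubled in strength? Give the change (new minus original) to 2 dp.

Original: g = 0.221, ΔT = 3.1/(1−0.221) = 3.9795 K.
With doubled ice-albedo: g' = 0.257, ΔT' = 3.1/(1−0.257) = 4.1723 K.
Change = 4.1723 − 3.9795 = 0.19 K.

0.19 K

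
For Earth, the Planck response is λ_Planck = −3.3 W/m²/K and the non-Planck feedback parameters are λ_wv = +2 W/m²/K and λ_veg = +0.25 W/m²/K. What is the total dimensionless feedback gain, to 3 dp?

Convert to gains: g_wv = 2/3.3 = 0.6061; g_veg = 0.25/3.3 = 0.07576.
Total gain g = 0.68186.

0.682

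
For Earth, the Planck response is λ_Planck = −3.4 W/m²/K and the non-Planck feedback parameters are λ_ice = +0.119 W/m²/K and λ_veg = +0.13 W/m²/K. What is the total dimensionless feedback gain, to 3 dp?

Convert to gains: g_ice = 0.119/3.4 = 0.035; g_veg = 0.13/3.4 = 0.03824.
Total gain g = 0.07324.

0.073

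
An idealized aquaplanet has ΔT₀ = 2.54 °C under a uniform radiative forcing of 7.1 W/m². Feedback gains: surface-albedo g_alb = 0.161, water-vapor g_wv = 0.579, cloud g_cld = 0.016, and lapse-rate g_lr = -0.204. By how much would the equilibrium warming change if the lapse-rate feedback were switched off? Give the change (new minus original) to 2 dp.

4.74 °C

Original: g = 0.552, ΔT = 2.54/(1−0.552) = 5.6696 °C.
Without lapse-rate: g' = 0.756, ΔT' = 2.54/(1−0.756) = 10.4098 °C.
Change = 10.4098 − 5.6696 = 4.74 °C.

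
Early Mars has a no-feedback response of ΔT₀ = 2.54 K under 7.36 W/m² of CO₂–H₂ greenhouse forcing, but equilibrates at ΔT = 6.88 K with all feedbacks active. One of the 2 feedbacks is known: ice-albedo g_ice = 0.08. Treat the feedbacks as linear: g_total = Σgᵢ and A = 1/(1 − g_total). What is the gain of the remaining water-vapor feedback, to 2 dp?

0.55

Amplification A = ΔT/ΔT₀ = 6.88/2.54 = 2.709.
Total gain g = 1 − 1/A = 1 − 1/2.709 = 0.6309.
The known gain is 0.08.
g_wv = 0.6309 − 0.08 = 0.55.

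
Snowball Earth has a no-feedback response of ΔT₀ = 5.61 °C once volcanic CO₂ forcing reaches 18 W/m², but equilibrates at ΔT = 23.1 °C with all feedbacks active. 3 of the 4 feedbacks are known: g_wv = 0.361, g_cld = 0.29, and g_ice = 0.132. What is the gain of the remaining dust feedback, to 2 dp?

-0.03

Amplification A = ΔT/ΔT₀ = 23.1/5.61 = 4.118.
Total gain g = 1 − 1/A = 1 − 1/4.118 = 0.7572.
Known gains sum to 0.361 + 0.29 + 0.132 = 0.783.
g_dust = 0.7572 − 0.783 = -0.03.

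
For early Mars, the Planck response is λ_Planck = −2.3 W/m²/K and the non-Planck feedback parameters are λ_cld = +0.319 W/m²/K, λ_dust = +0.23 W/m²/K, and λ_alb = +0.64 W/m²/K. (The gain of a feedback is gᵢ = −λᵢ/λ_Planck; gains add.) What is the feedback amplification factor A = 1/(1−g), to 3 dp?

2.070

Convert to gains: g_cld = 0.319/2.3 = 0.1387; g_dust = 0.23/2.3 = 0.1; g_alb = 0.64/2.3 = 0.2783.
Total gain g = 0.517.
A = 1/(1 − 0.517) = 2.070.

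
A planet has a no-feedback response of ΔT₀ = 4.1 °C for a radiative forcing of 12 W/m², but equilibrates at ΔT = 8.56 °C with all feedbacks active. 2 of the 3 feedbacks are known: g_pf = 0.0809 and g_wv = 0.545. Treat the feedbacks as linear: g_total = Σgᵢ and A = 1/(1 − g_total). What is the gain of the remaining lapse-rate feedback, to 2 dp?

-0.10

Amplification A = ΔT/ΔT₀ = 8.56/4.1 = 2.088.
Total gain g = 1 − 1/A = 1 − 1/2.088 = 0.5211.
Known gains sum to 0.0809 + 0.545 = 0.6259.
g_lr = 0.5211 − 0.6259 = -0.10.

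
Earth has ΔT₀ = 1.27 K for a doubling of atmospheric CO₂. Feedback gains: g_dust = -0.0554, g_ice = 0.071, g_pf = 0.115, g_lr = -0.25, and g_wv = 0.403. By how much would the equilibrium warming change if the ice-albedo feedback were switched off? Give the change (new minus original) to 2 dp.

Original: g = 0.2836, ΔT = 1.27/(1−0.2836) = 1.7728 K.
Without ice-albedo: g' = 0.2126, ΔT' = 1.27/(1−0.2126) = 1.6129 K.
Change = 1.6129 − 1.7728 = -0.16 K.

-0.16 K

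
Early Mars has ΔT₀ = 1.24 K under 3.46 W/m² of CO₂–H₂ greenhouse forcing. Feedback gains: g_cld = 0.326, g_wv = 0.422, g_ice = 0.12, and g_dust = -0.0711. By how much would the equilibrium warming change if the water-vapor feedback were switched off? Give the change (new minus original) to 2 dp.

-4.12 K

Original: g = 0.7969, ΔT = 1.24/(1−0.7969) = 6.1054 K.
Without water-vapor: g' = 0.3749, ΔT' = 1.24/(1−0.3749) = 1.9837 K.
Change = 1.9837 − 6.1054 = -4.12 K.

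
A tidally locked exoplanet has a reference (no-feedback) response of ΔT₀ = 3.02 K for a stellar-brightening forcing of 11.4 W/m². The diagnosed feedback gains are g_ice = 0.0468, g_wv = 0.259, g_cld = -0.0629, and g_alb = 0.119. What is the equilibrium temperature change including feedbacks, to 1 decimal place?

4.7 K

Total gain g = 0.0468 + 0.259 − 0.0629 + 0.119 = 0.3619.
Amplification A = 1/(1 − 0.3619) = 1.567.
ΔT = 3.02 × 1.567 = 4.7 K.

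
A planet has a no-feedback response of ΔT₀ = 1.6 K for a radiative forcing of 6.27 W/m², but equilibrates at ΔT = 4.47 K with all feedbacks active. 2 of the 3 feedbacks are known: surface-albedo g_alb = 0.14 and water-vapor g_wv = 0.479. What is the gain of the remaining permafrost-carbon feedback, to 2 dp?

Amplification A = ΔT/ΔT₀ = 4.47/1.6 = 2.794.
Total gain g = 1 − 1/A = 1 − 1/2.794 = 0.6421.
Known gains sum to 0.14 + 0.479 = 0.619.
g_pf = 0.6421 − 0.619 = 0.02.

0.02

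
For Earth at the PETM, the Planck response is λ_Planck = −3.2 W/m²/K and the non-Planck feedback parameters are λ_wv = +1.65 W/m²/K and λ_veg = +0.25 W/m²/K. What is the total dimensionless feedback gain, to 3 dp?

Convert to gains: g_wv = 1.65/3.2 = 0.5156; g_veg = 0.25/3.2 = 0.07812.
Total gain g = 0.59372.

0.594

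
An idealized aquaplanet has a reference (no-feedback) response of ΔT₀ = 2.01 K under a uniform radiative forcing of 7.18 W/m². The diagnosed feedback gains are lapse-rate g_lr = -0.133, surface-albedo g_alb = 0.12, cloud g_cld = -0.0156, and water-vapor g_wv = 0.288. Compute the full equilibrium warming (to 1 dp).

Total gain g = -0.133 + 0.12 − 0.0156 + 0.288 = 0.2594.
Amplification A = 1/(1 − 0.2594) = 1.35.
ΔT = 2.01 × 1.35 = 2.7 K.

2.7 K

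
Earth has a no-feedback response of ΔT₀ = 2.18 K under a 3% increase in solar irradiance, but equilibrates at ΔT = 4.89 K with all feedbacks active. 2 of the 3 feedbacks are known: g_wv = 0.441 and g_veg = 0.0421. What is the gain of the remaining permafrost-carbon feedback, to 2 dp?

Amplification A = ΔT/ΔT₀ = 4.89/2.18 = 2.243.
Total gain g = 1 − 1/A = 1 − 1/2.243 = 0.5542.
Known gains sum to 0.441 + 0.0421 = 0.4831.
g_pf = 0.5542 − 0.4831 = 0.07.

0.07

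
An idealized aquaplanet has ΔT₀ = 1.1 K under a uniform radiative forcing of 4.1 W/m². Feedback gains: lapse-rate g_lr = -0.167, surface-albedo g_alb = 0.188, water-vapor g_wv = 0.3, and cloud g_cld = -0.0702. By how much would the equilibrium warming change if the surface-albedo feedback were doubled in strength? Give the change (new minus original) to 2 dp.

0.49 K

Original: g = 0.2508, ΔT = 1.1/(1−0.2508) = 1.4682 K.
With doubled surface-albedo: g' = 0.4388, ΔT' = 1.1/(1−0.4388) = 1.9601 K.
Change = 1.9601 − 1.4682 = 0.49 K.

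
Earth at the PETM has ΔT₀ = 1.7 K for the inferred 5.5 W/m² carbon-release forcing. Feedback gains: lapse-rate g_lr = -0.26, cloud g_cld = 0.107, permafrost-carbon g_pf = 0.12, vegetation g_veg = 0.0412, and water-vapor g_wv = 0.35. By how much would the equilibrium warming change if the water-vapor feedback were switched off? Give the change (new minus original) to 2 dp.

-0.93 K

Original: g = 0.3582, ΔT = 1.7/(1−0.3582) = 2.6488 K.
Without water-vapor: g' = 0.0082, ΔT' = 1.7/(1−0.0082) = 1.7141 K.
Change = 1.7141 − 2.6488 = -0.93 K.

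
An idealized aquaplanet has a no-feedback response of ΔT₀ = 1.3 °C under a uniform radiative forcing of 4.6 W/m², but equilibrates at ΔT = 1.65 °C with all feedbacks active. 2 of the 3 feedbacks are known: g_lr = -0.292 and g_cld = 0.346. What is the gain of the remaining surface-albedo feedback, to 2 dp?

0.16

Amplification A = ΔT/ΔT₀ = 1.65/1.3 = 1.269.
Total gain g = 1 − 1/A = 1 − 1/1.269 = 0.212.
Known gains sum to -0.292 + 0.346 = 0.054.
g_alb = 0.212 − 0.054 = 0.16.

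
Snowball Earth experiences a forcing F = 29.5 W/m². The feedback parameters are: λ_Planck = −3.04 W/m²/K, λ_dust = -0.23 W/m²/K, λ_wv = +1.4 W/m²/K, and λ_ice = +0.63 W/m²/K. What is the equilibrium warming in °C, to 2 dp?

23.79 °C

Net feedback parameter λ = (−3.04) + (-0.23) + (+1.4) + (+0.63) = -1.24 W/m²/K.
ΔT = −F/λ = −29.5/(-1.24) = 23.79 °C.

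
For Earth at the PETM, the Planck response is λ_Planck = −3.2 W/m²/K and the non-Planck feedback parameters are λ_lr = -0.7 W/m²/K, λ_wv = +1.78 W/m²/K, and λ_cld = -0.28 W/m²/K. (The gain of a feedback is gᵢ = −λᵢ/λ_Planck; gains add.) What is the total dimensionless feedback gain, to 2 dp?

0.25

Convert to gains: g_lr = -0.7/3.2 = -0.2187; g_wv = 1.78/3.2 = 0.5563; g_cld = -0.28/3.2 = -0.0875.
Total gain g = 0.2501.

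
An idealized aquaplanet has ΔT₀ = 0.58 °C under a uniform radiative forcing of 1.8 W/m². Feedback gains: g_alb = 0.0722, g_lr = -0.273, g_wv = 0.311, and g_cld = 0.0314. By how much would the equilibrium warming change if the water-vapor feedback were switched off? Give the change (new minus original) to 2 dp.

-0.18 °C

Original: g = 0.1416, ΔT = 0.58/(1−0.1416) = 0.6757 °C.
Without water-vapor: g' = -0.1694, ΔT' = 0.58/(1+0.1694) = 0.4960 °C.
Change = 0.4960 − 0.6757 = -0.18 °C.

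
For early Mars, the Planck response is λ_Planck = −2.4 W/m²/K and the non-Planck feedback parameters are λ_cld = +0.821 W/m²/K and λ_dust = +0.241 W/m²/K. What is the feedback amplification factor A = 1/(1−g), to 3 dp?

Convert to gains: g_cld = 0.821/2.4 = 0.3421; g_dust = 0.241/2.4 = 0.1004.
Total gain g = 0.4425.
A = 1/(1 − 0.4425) = 1.794.

1.794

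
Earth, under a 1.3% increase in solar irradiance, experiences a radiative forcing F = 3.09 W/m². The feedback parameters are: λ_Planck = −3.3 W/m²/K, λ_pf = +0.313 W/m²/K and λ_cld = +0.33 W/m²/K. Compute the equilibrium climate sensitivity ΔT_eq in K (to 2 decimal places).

Net feedback parameter λ = (−3.3) + (+0.313) + (+0.33) = -2.657 W/m²/K.
ΔT = −F/λ = −3.09/(-2.657) = 1.16 K.

1.16 K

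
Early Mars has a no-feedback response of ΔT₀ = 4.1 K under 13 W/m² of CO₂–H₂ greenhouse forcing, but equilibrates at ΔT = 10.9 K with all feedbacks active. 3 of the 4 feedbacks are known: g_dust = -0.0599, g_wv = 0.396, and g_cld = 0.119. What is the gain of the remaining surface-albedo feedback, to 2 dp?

0.17

Amplification A = ΔT/ΔT₀ = 10.9/4.1 = 2.659.
Total gain g = 1 − 1/A = 1 − 1/2.659 = 0.6239.
Known gains sum to -0.0599 + 0.396 + 0.119 = 0.4551.
g_alb = 0.6239 − 0.4551 = 0.17.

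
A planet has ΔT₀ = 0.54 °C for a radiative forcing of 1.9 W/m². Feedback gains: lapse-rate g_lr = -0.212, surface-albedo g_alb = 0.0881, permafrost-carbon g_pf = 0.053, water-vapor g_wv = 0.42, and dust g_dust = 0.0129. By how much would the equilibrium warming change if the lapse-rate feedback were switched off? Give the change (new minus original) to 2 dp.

Original: g = 0.362, ΔT = 0.54/(1−0.362) = 0.8464 °C.
Without lapse-rate: g' = 0.574, ΔT' = 0.54/(1−0.574) = 1.2676 °C.
Change = 1.2676 − 0.8464 = 0.42 °C.

0.42 °C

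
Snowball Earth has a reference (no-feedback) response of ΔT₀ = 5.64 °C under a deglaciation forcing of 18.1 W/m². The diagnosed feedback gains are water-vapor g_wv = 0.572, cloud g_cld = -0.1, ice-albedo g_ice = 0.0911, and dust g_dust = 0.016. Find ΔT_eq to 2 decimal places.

Total gain g = 0.572 − 0.1 + 0.0911 + 0.016 = 0.5791.
Amplification A = 1/(1 − 0.5791) = 2.376.
ΔT = 5.64 × 2.376 = 13.40 °C.

13.40 °C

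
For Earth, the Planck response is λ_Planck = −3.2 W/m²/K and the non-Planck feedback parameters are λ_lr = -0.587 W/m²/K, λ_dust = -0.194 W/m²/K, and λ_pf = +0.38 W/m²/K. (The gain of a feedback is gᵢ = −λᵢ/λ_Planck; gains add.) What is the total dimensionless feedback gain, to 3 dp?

-0.125

Convert to gains: g_lr = -0.587/3.2 = -0.1834; g_dust = -0.194/3.2 = -0.06062; g_pf = 0.38/3.2 = 0.1187.
Total gain g = -0.12532.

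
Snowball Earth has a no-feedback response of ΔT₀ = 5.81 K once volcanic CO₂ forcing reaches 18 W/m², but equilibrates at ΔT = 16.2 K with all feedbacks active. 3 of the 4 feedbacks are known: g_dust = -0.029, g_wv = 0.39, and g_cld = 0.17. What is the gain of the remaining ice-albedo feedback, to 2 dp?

Amplification A = ΔT/ΔT₀ = 16.2/5.81 = 2.788.
Total gain g = 1 − 1/A = 1 − 1/2.788 = 0.6413.
Known gains sum to -0.029 + 0.39 + 0.17 = 0.531.
g_ice = 0.6413 − 0.531 = 0.11.

0.11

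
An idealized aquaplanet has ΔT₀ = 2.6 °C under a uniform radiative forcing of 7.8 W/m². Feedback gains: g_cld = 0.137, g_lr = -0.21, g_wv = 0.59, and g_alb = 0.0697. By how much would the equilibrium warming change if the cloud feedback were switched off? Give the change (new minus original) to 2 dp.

Original: g = 0.5867, ΔT = 2.6/(1−0.5867) = 6.2908 °C.
Without cloud: g' = 0.4497, ΔT' = 2.6/(1−0.4497) = 4.7247 °C.
Change = 4.7247 − 6.2908 = -1.57 °C.

-1.57 °C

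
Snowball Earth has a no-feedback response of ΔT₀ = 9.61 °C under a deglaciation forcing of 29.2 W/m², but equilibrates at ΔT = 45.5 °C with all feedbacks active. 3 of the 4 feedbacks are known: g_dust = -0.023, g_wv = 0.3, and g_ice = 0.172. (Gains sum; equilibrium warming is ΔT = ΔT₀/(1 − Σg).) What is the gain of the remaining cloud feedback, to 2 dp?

0.34

Amplification A = ΔT/ΔT₀ = 45.5/9.61 = 4.735.
Total gain g = 1 − 1/A = 1 − 1/4.735 = 0.7888.
Known gains sum to -0.023 + 0.3 + 0.172 = 0.449.
g_cld = 0.7888 − 0.449 = 0.34.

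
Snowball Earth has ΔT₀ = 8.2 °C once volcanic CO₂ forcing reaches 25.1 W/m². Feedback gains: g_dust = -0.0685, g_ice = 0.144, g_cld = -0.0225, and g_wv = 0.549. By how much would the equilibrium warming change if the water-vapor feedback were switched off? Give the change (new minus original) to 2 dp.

Original: g = 0.602, ΔT = 8.2/(1−0.602) = 20.6030 °C.
Without water-vapor: g' = 0.053, ΔT' = 8.2/(1−0.053) = 8.6589 °C.
Change = 8.6589 − 20.6030 = -11.94 °C.

-11.94 °C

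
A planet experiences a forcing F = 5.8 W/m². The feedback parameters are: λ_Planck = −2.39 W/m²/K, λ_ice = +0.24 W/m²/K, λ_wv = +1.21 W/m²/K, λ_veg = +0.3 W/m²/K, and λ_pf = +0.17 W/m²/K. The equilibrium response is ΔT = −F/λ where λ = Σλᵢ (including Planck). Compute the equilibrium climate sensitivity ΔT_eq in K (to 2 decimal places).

12.34 K

Net feedback parameter λ = (−2.39) + (+0.24) + (+1.21) + (+0.3) + (+0.17) = -0.47 W/m²/K.
ΔT = −F/λ = −5.8/(-0.47) = 12.34 K.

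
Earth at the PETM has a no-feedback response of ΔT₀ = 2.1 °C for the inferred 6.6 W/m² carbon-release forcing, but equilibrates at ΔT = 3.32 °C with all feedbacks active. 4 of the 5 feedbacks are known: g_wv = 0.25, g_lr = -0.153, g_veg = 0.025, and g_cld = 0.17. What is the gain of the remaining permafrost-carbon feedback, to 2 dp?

Amplification A = ΔT/ΔT₀ = 3.32/2.1 = 1.581.
Total gain g = 1 − 1/A = 1 − 1/1.581 = 0.3675.
Known gains sum to 0.25 − 0.153 + 0.025 + 0.17 = 0.292.
g_pf = 0.3675 − 0.292 = 0.08.

0.08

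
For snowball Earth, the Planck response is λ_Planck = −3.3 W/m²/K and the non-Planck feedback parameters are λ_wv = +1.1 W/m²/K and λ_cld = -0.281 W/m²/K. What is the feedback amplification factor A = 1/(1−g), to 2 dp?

1.33

Convert to gains: g_wv = 1.1/3.3 = 0.3333; g_cld = -0.281/3.3 = -0.08515.
Total gain g = 0.24815.
A = 1/(1 − 0.24815) = 1.33.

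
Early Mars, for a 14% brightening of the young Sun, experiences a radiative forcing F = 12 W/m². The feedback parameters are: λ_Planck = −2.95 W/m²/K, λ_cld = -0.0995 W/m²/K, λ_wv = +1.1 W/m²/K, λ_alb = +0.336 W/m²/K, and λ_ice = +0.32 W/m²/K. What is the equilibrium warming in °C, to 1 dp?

9.3 °C

Net feedback parameter λ = (−2.95) + (-0.0995) + (+1.1) + (+0.336) + (+0.32) = -1.2935 W/m²/K.
ΔT = −F/λ = −12/(-1.2935) = 9.3 °C.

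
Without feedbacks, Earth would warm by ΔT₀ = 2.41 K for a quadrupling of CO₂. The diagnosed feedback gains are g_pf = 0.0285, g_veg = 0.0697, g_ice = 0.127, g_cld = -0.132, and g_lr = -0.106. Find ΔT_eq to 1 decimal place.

2.4 K

Total gain g = 0.0285 + 0.0697 + 0.127 − 0.132 − 0.106 = -0.0128.
Amplification A = 1/(1 + 0.0128) = 0.9874.
ΔT = 2.41 × 0.9874 = 2.4 K.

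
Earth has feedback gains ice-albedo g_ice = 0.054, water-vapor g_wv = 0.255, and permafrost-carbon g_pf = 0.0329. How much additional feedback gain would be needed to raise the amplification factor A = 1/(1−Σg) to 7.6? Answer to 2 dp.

0.53

Current total gain = 0.3419.
Target gain for A = 7.6: g* = 1 − 1/7.6 = 0.8684.
Additional gain needed = 0.8684 − 0.3419 = 0.53.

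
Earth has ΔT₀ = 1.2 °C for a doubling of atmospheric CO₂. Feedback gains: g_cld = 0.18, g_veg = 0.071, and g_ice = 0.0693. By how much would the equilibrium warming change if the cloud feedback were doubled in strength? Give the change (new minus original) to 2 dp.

0.64 °C

Original: g = 0.3203, ΔT = 1.2/(1−0.3203) = 1.7655 °C.
With doubled cloud: g' = 0.5003, ΔT' = 1.2/(1−0.5003) = 2.4014 °C.
Change = 2.4014 − 1.7655 = 0.64 °C.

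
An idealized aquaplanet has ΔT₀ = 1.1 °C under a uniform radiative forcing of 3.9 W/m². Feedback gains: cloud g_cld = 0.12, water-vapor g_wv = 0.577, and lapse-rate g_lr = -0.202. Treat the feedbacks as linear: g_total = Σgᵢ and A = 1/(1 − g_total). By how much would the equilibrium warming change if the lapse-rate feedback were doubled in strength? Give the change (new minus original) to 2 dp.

-0.62 °C

Original: g = 0.495, ΔT = 1.1/(1−0.495) = 2.1782 °C.
With doubled lapse-rate: g' = 0.293, ΔT' = 1.1/(1−0.293) = 1.5559 °C.
Change = 1.5559 − 2.1782 = -0.62 °C.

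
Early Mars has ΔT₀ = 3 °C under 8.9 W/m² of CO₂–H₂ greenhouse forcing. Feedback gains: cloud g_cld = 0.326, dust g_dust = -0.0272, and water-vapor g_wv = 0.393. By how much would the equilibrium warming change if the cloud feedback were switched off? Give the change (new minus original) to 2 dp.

Original: g = 0.6918, ΔT = 3/(1−0.6918) = 9.7339 °C.
Without cloud: g' = 0.3658, ΔT' = 3/(1−0.3658) = 4.7304 °C.
Change = 4.7304 − 9.7339 = -5.00 °C.

-5.00 °C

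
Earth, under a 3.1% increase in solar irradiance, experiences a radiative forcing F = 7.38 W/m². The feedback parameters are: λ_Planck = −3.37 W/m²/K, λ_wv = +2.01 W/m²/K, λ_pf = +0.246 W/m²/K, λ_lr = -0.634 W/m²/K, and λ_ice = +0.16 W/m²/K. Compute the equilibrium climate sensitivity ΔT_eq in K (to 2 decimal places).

4.65 K

Net feedback parameter λ = (−3.37) + (+2.01) + (+0.246) + (-0.634) + (+0.16) = -1.588 W/m²/K.
ΔT = −F/λ = −7.38/(-1.588) = 4.65 K.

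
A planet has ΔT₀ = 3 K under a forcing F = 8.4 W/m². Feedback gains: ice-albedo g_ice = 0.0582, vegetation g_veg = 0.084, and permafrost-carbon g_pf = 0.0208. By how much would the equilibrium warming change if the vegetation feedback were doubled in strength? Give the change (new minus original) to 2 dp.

0.40 K

Original: g = 0.163, ΔT = 3/(1−0.163) = 3.5842 K.
With doubled vegetation: g' = 0.247, ΔT' = 3/(1−0.247) = 3.9841 K.
Change = 3.9841 − 3.5842 = 0.40 K.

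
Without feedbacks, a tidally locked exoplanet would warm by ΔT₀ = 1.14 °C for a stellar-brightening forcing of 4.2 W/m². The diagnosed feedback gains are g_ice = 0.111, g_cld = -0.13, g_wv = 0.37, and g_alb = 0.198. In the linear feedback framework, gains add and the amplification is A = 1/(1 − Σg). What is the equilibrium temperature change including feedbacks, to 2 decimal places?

Total gain g = 0.111 − 0.13 + 0.37 + 0.198 = 0.549.
Amplification A = 1/(1 − 0.549) = 2.217.
ΔT = 1.14 × 2.217 = 2.53 °C.

2.53 °C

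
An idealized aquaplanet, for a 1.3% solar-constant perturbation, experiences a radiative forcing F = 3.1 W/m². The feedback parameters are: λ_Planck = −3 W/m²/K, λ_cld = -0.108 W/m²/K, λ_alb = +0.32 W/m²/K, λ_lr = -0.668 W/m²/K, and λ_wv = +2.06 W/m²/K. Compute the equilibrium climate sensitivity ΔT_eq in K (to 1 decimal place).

2.2 K

Net feedback parameter λ = (−3) + (-0.108) + (+0.32) + (-0.668) + (+2.06) = -1.396 W/m²/K.
ΔT = −F/λ = −3.1/(-1.396) = 2.2 K.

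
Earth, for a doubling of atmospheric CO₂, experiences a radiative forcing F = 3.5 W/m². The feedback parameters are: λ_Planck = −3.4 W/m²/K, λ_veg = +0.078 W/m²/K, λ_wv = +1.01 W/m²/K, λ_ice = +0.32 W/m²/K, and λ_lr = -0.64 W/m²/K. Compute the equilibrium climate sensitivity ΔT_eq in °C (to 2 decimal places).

Net feedback parameter λ = (−3.4) + (+0.078) + (+1.01) + (+0.32) + (-0.64) = -2.632 W/m²/K.
ΔT = −F/λ = −3.5/(-2.632) = 1.33 °C.

1.33 °C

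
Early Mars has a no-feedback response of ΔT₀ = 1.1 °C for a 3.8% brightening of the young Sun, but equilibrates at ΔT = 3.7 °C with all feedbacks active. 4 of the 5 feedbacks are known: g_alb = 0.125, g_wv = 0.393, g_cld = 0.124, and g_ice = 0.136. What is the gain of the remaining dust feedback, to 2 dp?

Amplification A = ΔT/ΔT₀ = 3.7/1.1 = 3.364.
Total gain g = 1 − 1/A = 1 − 1/3.364 = 0.7027.
Known gains sum to 0.125 + 0.393 + 0.124 + 0.136 = 0.778.
g_dust = 0.7027 − 0.778 = -0.08.

-0.08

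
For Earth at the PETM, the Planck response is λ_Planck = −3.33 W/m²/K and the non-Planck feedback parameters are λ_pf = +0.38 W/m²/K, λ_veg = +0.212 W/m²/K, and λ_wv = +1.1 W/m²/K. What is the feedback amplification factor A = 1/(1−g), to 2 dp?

Convert to gains: g_pf = 0.38/3.33 = 0.1141; g_veg = 0.212/3.33 = 0.06366; g_wv = 1.1/3.33 = 0.3303.
Total gain g = 0.50806.
A = 1/(1 − 0.50806) = 2.03.

2.03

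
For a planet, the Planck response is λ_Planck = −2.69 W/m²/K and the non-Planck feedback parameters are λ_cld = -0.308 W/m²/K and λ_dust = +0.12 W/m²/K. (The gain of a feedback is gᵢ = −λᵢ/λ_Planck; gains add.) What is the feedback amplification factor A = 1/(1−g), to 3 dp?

Convert to gains: g_cld = -0.308/2.69 = -0.1145; g_dust = 0.12/2.69 = 0.04461.
Total gain g = -0.06989.
A = 1/(1 + 0.06989) = 0.935.

0.935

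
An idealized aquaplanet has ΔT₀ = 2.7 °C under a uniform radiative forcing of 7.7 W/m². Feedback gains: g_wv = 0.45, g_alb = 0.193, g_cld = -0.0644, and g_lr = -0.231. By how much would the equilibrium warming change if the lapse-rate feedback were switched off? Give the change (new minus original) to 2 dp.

Original: g = 0.3476, ΔT = 2.7/(1−0.3476) = 4.1386 °C.
Without lapse-rate: g' = 0.5786, ΔT' = 2.7/(1−0.5786) = 6.4072 °C.
Change = 6.4072 − 4.1386 = 2.27 °C.

2.27 °C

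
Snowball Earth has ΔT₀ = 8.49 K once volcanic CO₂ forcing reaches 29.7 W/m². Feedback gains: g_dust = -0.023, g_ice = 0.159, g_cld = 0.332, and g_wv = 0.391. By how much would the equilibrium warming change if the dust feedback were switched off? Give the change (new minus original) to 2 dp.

Original: g = 0.859, ΔT = 8.49/(1−0.859) = 60.2128 K.
Without dust: g' = 0.882, ΔT' = 8.49/(1−0.882) = 71.9492 K.
Change = 71.9492 − 60.2128 = 11.74 K.

11.74 K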